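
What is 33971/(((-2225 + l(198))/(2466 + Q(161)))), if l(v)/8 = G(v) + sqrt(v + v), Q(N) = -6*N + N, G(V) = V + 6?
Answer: -4780073969/46615 - 386919984*sqrt(11)/46615 ≈ -1.3007e+5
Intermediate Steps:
G(V) = 6 + V
Q(N) = -5*N
l(v) = 48 + 8*v + 8*sqrt(2)*sqrt(v) (l(v) = 8*((6 + v) + sqrt(v + v)) = 8*((6 + v) + sqrt(2*v)) = 8*((6 + v) + sqrt(2)*sqrt(v)) = 8*(6 + v + sqrt(2)*sqrt(v)) = 48 + 8*v + 8*sqrt(2)*sqrt(v))
33971/(((-2225 + l(198))/(2466 + Q(161)))) = 33971/(((-2225 + (48 + 8*198 + 8*sqrt(2)*sqrt(198)))/(2466 - 5*161))) = 33971/(((-2225 + (48 + 1584 + 8*sqrt(2)*(3*sqrt(22))))/(2466 - 805))) = 33971/(((-2225 + (48 + 1584 + 48*sqrt(11)))/1661)) = 33971/(((-2225 + (1632 + 48*sqrt(11)))*(1/1661))) = 33971/(((-593 + 48*sqrt(11))*(1/1661))) = 33971/(-593/1661 + 48*sqrt(11)/1661)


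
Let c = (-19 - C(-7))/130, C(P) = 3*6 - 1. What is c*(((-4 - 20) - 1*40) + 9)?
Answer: 198/13 ≈ 15.231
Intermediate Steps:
C(P) = 17 (C(P) = 18 - 1 = 17)
c = -18/65 (c = (-19 - 1*17)/130 = (-19 - 17)*(1/130) = -36*1/130 = -18/65 ≈ -0.27692)
c*(((-4 - 20) - 1*40) + 9) = -18*(((-4 - 20) - 1*40) + 9)/65 = -18*((-24 - 40) + 9)/65 = -18*(-64 + 9)/65 = -18/65*(-55) = 198/13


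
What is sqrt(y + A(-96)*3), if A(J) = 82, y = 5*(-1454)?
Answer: 4*I*sqrt(439) ≈ 83.809*I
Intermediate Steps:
y = -7270
sqrt(y + A(-96)*3) = sqrt(-7270 + 82*3) = sqrt(-7270 + 246) = sqrt(-7024) = 4*I*sqrt(439)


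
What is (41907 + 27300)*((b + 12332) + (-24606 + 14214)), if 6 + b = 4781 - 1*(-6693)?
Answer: 927927456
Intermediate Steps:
b = 11468 (b = -6 + (4781 - 1*(-6693)) = -6 + (4781 + 6693) = -6 + 11474 = 11468)
(41907 + 27300)*((b + 12332) + (-24606 + 14214)) = (41907 + 27300)*((11468 + 12332) + (-24606 + 14214)) = 69207*(23800 - 10392) = 69207*13408 = 927927456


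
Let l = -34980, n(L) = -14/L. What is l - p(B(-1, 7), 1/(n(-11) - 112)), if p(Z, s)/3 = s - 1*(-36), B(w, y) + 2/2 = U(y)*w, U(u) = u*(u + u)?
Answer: -14245717/406 ≈ -35088.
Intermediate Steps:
U(u) = 2*u² (U(u) = u*(2*u) = 2*u²)
B(w, y) = -1 + 2*w*y² (B(w, y) = -1 + (2*y²)*w = -1 + 2*w*y²)
p(Z, s) = 108 + 3*s (p(Z, s) = 3*(s - 1*(-36)) = 3*(s + 36) = 3*(36 + s) = 108 + 3*s)
l - p(B(-1, 7), 1/(n(-11) - 112)) = -34980 - (108 + 3/(-14/(-11) - 112)) = -34980 - (108 + 3/(-14*(-1/11) - 112)) = -34980 - (108 + 3/(14/11 - 112)) = -34980 - (108 + 3/(-1218/11)) = -34980 - (108 + 3*(-11/1218)) = -34980 - (108 - 11/406) = -34980 - 1*43837/406 = -34980 - 43837/406 = -14245717/406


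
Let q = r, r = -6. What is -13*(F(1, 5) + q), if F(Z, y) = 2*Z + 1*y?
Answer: -13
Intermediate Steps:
F(Z, y) = y + 2*Z (F(Z, y) = 2*Z + y = y + 2*Z)
q = -6
-13*(F(1, 5) + q) = -13*((5 + 2*1) - 6) = -13*((5 + 2) - 6) = -13*(7 - 6) = -13*1 = -13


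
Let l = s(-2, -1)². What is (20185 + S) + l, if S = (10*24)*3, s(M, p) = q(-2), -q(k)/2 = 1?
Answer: 20909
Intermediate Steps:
q(k) = -2 (q(k) = -2*1 = -2)
s(M, p) = -2
l = 4 (l = (-2)² = 4)
S = 720 (S = 240*3 = 720)
(20185 + S) + l = (20185 + 720) + 4 = 20905 + 4 = 20909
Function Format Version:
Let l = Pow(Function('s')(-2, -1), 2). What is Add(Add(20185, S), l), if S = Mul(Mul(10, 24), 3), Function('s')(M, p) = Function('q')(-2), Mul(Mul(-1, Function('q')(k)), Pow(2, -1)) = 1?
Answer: 20909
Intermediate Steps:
Function('q')(k) = -2 (Function('q')(k) = Mul(-2, 1) = -2)
Function('s')(M, p) = -2
l = 4 (l = Pow(-2, 2) = 4)
S = 720 (S = Mul(240, 3) = 720)
Add(Add(20185, S), l) = Add(Add(20185, 720), 4) = Add(20905, 4) = 20909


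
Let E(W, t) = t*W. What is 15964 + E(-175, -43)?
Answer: 23489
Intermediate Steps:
E(W, t) = W*t
15964 + E(-175, -43) = 15964 - 175*(-43) = 15964 + 7525 = 23489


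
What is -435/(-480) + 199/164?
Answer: 2781/1312 ≈ 2.1197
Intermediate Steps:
-435/(-480) + 199/164 = -435*(-1/480) + 199*(1/164) = 29/32 + 199/164 = 2781/1312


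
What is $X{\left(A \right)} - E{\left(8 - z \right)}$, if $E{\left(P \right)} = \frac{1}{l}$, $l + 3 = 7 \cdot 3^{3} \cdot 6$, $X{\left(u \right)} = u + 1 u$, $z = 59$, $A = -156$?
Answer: $- \frac{352873}{1131} \approx -312.0$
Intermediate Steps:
$X{\left(u \right)} = 2 u$ ($X{\left(u \right)} = u + u = 2 u$)
$l = 1131$ ($l = -3 + 7 \cdot 3^{3} \cdot 6 = -3 + 7 \cdot 27 \cdot 6 = -3 + 189 \cdot 6 = -3 + 1134 = 1131$)
$E{\left(P \right)} = \frac{1}{1131}$
$X{\left(A \right)} - E{\left(8 - z \right)} = 2 \left(-156\right) - \frac{1}{1131} = -312 - \frac{1}{1131} = - \frac{352873}{1131}$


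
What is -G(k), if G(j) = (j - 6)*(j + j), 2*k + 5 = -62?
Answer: -5293/2 ≈ -2646.5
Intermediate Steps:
k = -67/2 (k = -5/2 + (½)*(-62) = -5/2 - 31 = -67/2 ≈ -33.500)
G(j) = 2*j*(-6 + j) (G(j) = (-6 + j)*(2*j) = 2*j*(-6 + j))
-G(k) = -2*(-67)*(-6 - 67/2)/2 = -2*(-67)*(-79)/(2*2) = -1*5293/2 = -5293/2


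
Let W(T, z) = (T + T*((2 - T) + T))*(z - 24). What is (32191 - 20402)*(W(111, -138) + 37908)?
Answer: -189071982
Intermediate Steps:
W(T, z) = 3*T*(-24 + z) (W(T, z) = (T + T*2)*(-24 + z) = (T + 2*T)*(-24 + z) = (3*T)*(-24 + z) = 3*T*(-24 + z))
(32191 - 20402)*(W(111, -138) + 37908) = (32191 - 20402)*(3*111*(-24 - 138) + 37908) = 11789*(3*111*(-162) + 37908) = 11789*(-53946 + 37908) = 11789*(-16038) = -189071982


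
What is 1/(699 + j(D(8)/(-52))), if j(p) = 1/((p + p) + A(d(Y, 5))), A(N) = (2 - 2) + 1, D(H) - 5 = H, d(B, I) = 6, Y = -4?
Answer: 1/701 ≈ 0.0014265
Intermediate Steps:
D(H) = 5 + H
A(N) = 1 (A(N) = 0 + 1 = 1)
j(p) = 1/(1 + 2*p) (j(p) = 1/((p + p) + 1) = 1/(2*p + 1) = 1/(1 + 2*p))
1/(699 + j(D(8)/(-52))) = 1/(699 + 1/(1 + 2*((5 + 8)/(-52)))) = 1/(699 + 1/(1 + 2*(13*(-1/52)))) = 1/(699 + 1/(1 + 2*(-¼))) = 1/(699 + 1/(1 - ½)) = 1/(699 + 1/(½)) = 1/(699 + 2) = 1/701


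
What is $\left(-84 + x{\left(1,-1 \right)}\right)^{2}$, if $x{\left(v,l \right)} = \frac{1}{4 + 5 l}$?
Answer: $7225$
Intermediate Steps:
$\left(-84 + x{\left(1,-1 \right)}\right)^{2} = \left(-84 + \frac{1}{4 + 5 \left(-1\right)}\right)^{2} = \left(-84 + \frac{1}{4 - 5}\right)^{2} = \left(-84 + \frac{1}{-1}\right)^{2} = \left(-84 - 1\right)^{2} = \left(-85\right)^{2} = 7225$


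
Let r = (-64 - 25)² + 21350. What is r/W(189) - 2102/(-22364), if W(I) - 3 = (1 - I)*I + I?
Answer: -48360997/65861980 ≈ -0.73428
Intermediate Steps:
r = 29271 (r = (-89)² + 21350 = 7921 + 21350 = 29271)
W(I) = 3 + I + I*(1 - I) (W(I) = 3 + ((1 - I)*I + I) = 3 + (I*(1 - I) + I) = 3 + (I + I*(1 - I)) = 3 + I + I*(1 - I))
r/W(189) - 2102/(-22364) = 29271/(3 - 1*189² + 2*189) - 2102/(-22364) = 29271/(3 - 1*35721 + 378) - 2102*(-1/22364) = 29271/(3 - 35721 + 378) + 1051/11182 = 29271/(-35340) + 1051/11182 = 29271*(-1/35340) + 1051/11182 = -9757/11780 + 1051/11182 = -48360997/65861980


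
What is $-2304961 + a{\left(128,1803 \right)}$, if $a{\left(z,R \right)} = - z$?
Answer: $-2305089$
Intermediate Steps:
$-2304961 + a{\left(128,1803 \right)} = -2304961 - 128 = -2305089$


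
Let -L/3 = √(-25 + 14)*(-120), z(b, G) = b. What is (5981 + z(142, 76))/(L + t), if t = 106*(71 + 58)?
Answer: 4651439/10466882 - 61230*I*√11/5233441 ≈ 0.4444 - 0.038804*I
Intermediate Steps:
L = 360*I*√11 (L = -3*√(-25 + 14)*(-120) = -3*√(-11)*(-120) = -3*I*√11*(-120) = -(-360)*I*√11 = 360*I*√11 ≈ 1194.0*I)
t = 13674 (t = 106*129 = 13674)
(5981 + z(142, 76))/(L + t) = (5981 + 142)/(360*I*√11 + 13674) = 6123/(13674 + 360*I*√11)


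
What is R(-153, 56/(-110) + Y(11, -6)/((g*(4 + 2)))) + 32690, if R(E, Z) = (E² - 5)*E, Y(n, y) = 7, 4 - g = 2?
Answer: -3548122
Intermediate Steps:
g = 2 (g = 4 - 1*2 = 4 - 2 = 2)
R(E, Z) = E*(-5 + E²) (R(E, Z) = (-5 + E²)*E = E*(-5 + E²))
R(-153, 56/(-110) + Y(11, -6)/((g*(4 + 2)))) + 32690 = -153*(-5 + (-153)²) + 32690 = -153*(-5 + 23409) + 32690 = -153*23404 + 32690 = -3580812 + 32690 = -3548122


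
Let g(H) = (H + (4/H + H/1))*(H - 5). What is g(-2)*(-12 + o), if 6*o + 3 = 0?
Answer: -525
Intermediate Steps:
o = -½ (o = -½ + (⅙)*0 = -½ + 0 = -½ ≈ -0.50000)
g(H) = (-5 + H)*(2*H + 4/H) (g(H) = (H + (4/H + H*1))*(-5 + H) = (H + (4/H + H))*(-5 + H) = (H + (H + 4/H))*(-5 + H) = (2*H + 4/H)*(-5 + H) = (-5 + H)*(2*H + 4/H))
g(-2)*(-12 + o) = (4 - 20/(-2) - 10*(-2) + 2*(-2)²)*(-12 - ½) = (4 - 20*(-½) + 20 + 2*4)*(-25/2) = (4 + 10 + 20 + 8)*(-25/2) = 42*(-25/2) = -525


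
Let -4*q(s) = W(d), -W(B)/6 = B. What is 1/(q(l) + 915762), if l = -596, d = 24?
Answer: 1/915798 ≈ 1.0919e-6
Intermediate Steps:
W(B) = -6*B
q(s) = 36 (q(s) = -(-3)*24/2 = -1/4*(-144) = 36)
1/(q(l) + 915762) = 1/(36 + 915762) = 1/915798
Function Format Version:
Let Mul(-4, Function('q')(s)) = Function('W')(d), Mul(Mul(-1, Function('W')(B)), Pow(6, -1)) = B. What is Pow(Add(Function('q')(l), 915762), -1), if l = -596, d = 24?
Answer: Rational(1, 915798) ≈ 1.0919e-6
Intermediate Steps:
Function('W')(B) = Mul(-6, B)
Function('q')(s) = 36 (Function('q')(s) = Mul(Rational(-1, 4), Mul(-6, 24)) = Mul(Rational(-1, 4), -144) = 36)
Pow(Add(Function('q')(l), 915762), -1) = Pow(Add(36, 915762), -1) = Pow(915798, -1) = Rational(1, 915798)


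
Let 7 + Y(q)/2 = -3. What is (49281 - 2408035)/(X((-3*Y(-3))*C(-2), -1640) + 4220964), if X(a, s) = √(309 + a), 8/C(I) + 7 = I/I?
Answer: -9956215718856/17816537089067 + 2358754*√229/17816537089067 ≈ -0.55882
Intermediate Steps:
Y(q) = -20 (Y(q) = -14 + 2*(-3) = -14 - 6 = -20)
C(I) = -4/3 (C(I) = 8/(-7 + I/I) = 8/(-7 + 1) = 8/(-6) = 8*(-⅙) = -4/3)
(49281 - 2408035)/(X((-3*Y(-3))*C(-2), -1640) + 4220964) = (49281 - 2408035)/(√(309 - 3*(-20)*(-4/3)) + 4220964) = -2358754/(√(309 + 60*(-4/3)) + 4220964) = -2358754/(√(309 - 80) + 4220964) = -2358754/(√229 + 4220964) = -2358754/(4220964 + √229)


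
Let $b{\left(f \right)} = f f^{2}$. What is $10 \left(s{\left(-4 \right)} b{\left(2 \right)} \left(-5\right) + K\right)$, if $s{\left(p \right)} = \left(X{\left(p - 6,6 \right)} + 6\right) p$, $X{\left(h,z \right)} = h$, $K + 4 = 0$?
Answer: $-6440$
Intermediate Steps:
$K = -4$ ($K = -4 + 0 = -4$)
$b{\left(f \right)} = f^{3}$
$s{\left(p \right)} = p^{2}$ ($s{\left(p \right)} = \left(\left(p - 6\right) + 6\right) p = \left(\left(-6 + p\right) + 6\right) p = p p = p^{2}$)
$10 \left(s{\left(-4 \right)} b{\left(2 \right)} \left(-5\right) + K\right) = 10 \left(\left(-4\right)^{2} \cdot 2^{3} \left(-5\right) - 4\right) = 10 \left(16 \cdot 8 \left(-5\right) - 4\right) = 10 \left(128 \left(-5\right) - 4\right) = 10 \left(-640 - 4\right) = 10 \left(-644\right) = -6440$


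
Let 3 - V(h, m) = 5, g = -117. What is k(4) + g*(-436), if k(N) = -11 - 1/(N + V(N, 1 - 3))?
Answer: 102001/2 ≈ 51001.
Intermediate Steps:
V(h, m) = -2 (V(h, m) = 3 - 1*5 = 3 - 5 = -2)
k(N) = -11 - 1/(-2 + N) (k(N) = -11 - 1/(N - 2) = -11 - 1/(-2 + N))
k(4) + g*(-436) = (21 - 11*4)/(-2 + 4) - 117*(-436) = (21 - 44)/2 + 51012 = (½)*(-23) + 51012 = -23/2 + 51012 = 102001/2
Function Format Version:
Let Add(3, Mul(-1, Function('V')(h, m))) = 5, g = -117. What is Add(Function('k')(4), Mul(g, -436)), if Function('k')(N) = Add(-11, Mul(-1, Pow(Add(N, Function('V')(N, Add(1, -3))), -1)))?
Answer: Rational(102001, 2) ≈ 51001.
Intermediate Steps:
Function('V')(h, m) = -2 (Function('V')(h, m) = Add(3, Mul(-1, 5)) = Add(3, -5) = -2)
Function('k')(N) = Add(-11, Mul(-1, Pow(Add(-2, N), -1))) (Function('k')(N) = Add(-11, Mul(-1, Pow(Add(N, -2), -1))) = Add(-11, Mul(-1, Pow(Add(-2, N), -1))))
Add(Function('k')(4), Mul(g, -436)) = Add(Mul(Pow(Add(-2, 4), -1), Add(21, Mul(-11, 4))), Mul(-117, -436)) = Add(Mul(Pow(2, -1), Add(21, -44)), 51012) = Add(Mul(Rational(1, 2), -23), 51012) = Add(Rational(-23, 2), 51012) = Rational(102001, 2)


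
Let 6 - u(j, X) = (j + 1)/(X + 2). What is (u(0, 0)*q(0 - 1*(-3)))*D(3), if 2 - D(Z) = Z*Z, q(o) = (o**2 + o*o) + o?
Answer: -1617/2 ≈ -808.50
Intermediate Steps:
q(o) = o + 2*o**2 (q(o) = (o**2 + o**2) + o = 2*o**2 + o = o + 2*o**2)
u(j, X) = 6 - (1 + j)/(2 + X) (u(j, X) = 6 - (j + 1)/(X + 2) = 6 - (1 + j)/(2 + X))
D(Z) = 2 - Z**2 (D(Z) = 2 - Z*Z = 2 - Z**2)
(u(0, 0)*q(0 - 1*(-3)))*D(3) = (((11 - 1*0 + 6*0)/(2 + 0))*((0 - 1*(-3))*(1 + 2*(0 - 1*(-3)))))*(2 - 1*3**2) = (((11 + 0 + 0)/2)*((0 + 3)*(1 + 2*(0 + 3))))*(2 - 1*9) = (((1/2)*11)*(3*(1 + 2*3)))*(2 - 9) = (11*(3*(1 + 6))/2)*(-7) = (11*(3*7)/2)*(-7) = ((11/2)*21)*(-7) = (231/2)*(-7) = -1617/2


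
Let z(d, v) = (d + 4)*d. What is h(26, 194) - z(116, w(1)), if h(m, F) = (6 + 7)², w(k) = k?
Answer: -13751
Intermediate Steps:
h(m, F) = 169 (h(m, F) = 13² = 169)
z(d, v) = d*(4 + d) (z(d, v) = (4 + d)*d = d*(4 + d))
h(26, 194) - z(116, w(1)) = 169 - 116*(4 + 116) = 169 - 116*120 = 169 - 1*13920 = 169 - 13920 = -13751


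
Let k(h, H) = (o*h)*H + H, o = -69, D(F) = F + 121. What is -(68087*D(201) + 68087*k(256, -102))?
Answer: -122689233476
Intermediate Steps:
D(F) = 121 + F
k(h, H) = H - 69*H*h (k(h, H) = (-69*h)*H + H = -69*H*h + H = H - 69*H*h)
-(68087*D(201) + 68087*k(256, -102)) = -(21924014 - 6944874*(1 - 69*256)) = -(21924014 - 6944874*(1 - 17664)) = -68087/(1/(322 - 102*(-17663))) = -68087/(1/(322 + 1801626)) = -68087/(1/1801948) = -68087/1/1801948 = -68087*1801948 = -122689233476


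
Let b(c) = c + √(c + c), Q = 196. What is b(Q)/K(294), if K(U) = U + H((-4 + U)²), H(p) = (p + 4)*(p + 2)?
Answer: 98/3536657451 + 7*√2/3536657451 ≈ 3.0509e-8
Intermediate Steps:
H(p) = (2 + p)*(4 + p) (H(p) = (4 + p)*(2 + p) = (2 + p)*(4 + p))
K(U) = 8 + U + (-4 + U)⁴ + 6*(-4 + U)² (K(U) = U + (8 + ((-4 + U)²)² + 6*(-4 + U)²) = U + (8 + (-4 + U)⁴ + 6*(-4 + U)²) = 8 + U + (-4 + U)⁴ + 6*(-4 + U)²)
b(c) = c + √2*√c (b(c) = c + √(2*c) = c + √2*√c)
b(Q)/K(294) = (196 + √2*√196)/(8 + 294 + (-4 + 294)⁴ + 6*(-4 + 294)²) = (196 + √2*14)/(8 + 294 + 290⁴ + 6*290²) = (196 + 14*√2)/(8 + 294 + 7072810000 + 6*84100) = (196 + 14*√2)/(8 + 294 + 7072810000 + 504600) = (196 + 14*√2)/7073314902 = (196 + 14*√2)*(1/7073314902) = 98/3536657451 + 7*√2/3536657451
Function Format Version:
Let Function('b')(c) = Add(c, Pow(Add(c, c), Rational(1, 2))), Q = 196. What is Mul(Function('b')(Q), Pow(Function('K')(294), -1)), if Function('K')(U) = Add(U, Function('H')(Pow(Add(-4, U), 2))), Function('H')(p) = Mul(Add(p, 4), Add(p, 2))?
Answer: Add(Rational(98, 3536657451), Mul(Rational(7, 3536657451), Pow(2, Rational(1, 2)))) ≈ 3.0509e-8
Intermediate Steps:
Function('H')(p) = Mul(Add(2, p), Add(4, p)) (Function('H')(p) = Mul(Add(4, p), Add(2, p)) = Mul(Add(2, p), Add(4, p)))
Function('K')(U) = Add(8, U, Pow(Add(-4, U), 4), Mul(6, Pow(Add(-4, U), 2))) (Function('K')(U) = Add(U, Add(8, Pow(Pow(Add(-4, U), 2), 2), Mul(6, Pow(Add(-4, U), 2)))) = Add(U, Add(8, Pow(Add(-4, U), 4), Mul(6, Pow(Add(-4, U), 2)))) = Add(8, U, Pow(Add(-4, U), 4), Mul(6, Pow(Add(-4, U), 2))))
Function('b')(c) = Add(c, Mul(Pow(2, Rational(1, 2)), Pow(c, Rational(1, 2)))) (Function('b')(c) = Add(c, Pow(Mul(2, c), Rational(1, 2))) = Add(c, Mul(Pow(2, Rational(1, 2)), Pow(c, Rational(1, 2)))))
Mul(Function('b')(Q), Pow(Function('K')(294), -1)) = Mul(Add(196, Mul(Pow(2, Rational(1, 2)), Pow(196, Rational(1, 2)))), Pow(Add(8, 294, Pow(Add(-4, 294), 4), Mul(6, Pow(Add(-4, 294), 2))), -1)) = Mul(Add(196, Mul(Pow(2, Rational(1, 2)), 14)), Pow(Add(8, 294, Pow(290, 4), Mul(6, Pow(290, 2))), -1)) = Mul(Add(196, Mul(14, Pow(2, Rational(1, 2)))), Pow(Add(8, 294, 7072810000, Mul(6, 84100)), -1)) = Mul(Add(196, Mul(14, Pow(2, Rational(1, 2)))), Pow(Add(8, 294, 7072810000, 504600), -1)) = Mul(Add(196, Mul(14, Pow(2, Rational(1, 2)))), Pow(7073314902, -1)) = Mul(Add(196, Mul(14, Pow(2, Rational(1, 2)))), Rational(1, 7073314902)) = Add(Rational(98, 3536657451), Mul(Rational(7, 3536657451), Pow(2, Rational(1, 2))))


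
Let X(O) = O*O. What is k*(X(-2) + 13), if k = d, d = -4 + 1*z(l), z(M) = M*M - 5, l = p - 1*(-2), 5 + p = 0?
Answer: 0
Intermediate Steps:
p = -5 (p = -5 + 0 = -5)
X(O) = O²
l = -3 (l = -5 - 1*(-2) = -5 + 2 = -3)
z(M) = -5 + M² (z(M) = M² - 5 = -5 + M²)
d = 0 (d = -4 + 1*(-5 + (-3)²) = -4 + 1*(-5 + 9) = -4 + 1*4 = -4 + 4 = 0)
k = 0
k*(X(-2) + 13) = 0*((-2)² + 13) = 0*(4 + 13) = 0*17 = 0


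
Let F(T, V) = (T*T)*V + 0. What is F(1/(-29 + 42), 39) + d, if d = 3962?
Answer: 51509/13 ≈ 3962.2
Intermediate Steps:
F(T, V) = V*T² (F(T, V) = T²*V + 0 = V*T² + 0 = V*T²)
F(1/(-29 + 42), 39) + d = 39*(1/(-29 + 42))² + 3962 = 39*(1/13)² + 3962 = 39*(1/169) + 3962 = 3/13 + 3962 = 51509/13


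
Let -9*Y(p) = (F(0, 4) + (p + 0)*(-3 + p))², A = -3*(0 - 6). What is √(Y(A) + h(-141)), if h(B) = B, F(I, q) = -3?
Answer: I*√8062 ≈ 89.789*I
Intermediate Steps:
A = 18 (A = -3*(-6) = 18)
Y(p) = -(-3 + p*(-3 + p))²/9 (Y(p) = -(-3 + (p + 0)*(-3 + p))²/9 = -(-3 + p*(-3 + p))²/9)
√(Y(A) + h(-141)) = √(-(3 - 1*18² + 3*18)²/9 - 141) = √(-(3 - 1*324 + 54)²/9 - 141) = √(-(3 - 324 + 54)²/9 - 141) = √(-⅑*(-267)² - 141) = √(-⅑*71289 - 141) = √(-7921 - 141) = √(-8062) = I*√8062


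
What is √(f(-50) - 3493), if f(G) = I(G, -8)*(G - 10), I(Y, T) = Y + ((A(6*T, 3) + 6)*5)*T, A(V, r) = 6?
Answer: √28307 ≈ 168.25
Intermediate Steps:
I(Y, T) = Y + 60*T (I(Y, T) = Y + ((6 + 6)*5)*T = Y + (12*5)*T = Y + 60*T)
f(G) = (-480 + G)*(-10 + G) (f(G) = (G + 60*(-8))*(G - 10) = (G - 480)*(-10 + G) = (-480 + G)*(-10 + G))
√(f(-50) - 3493) = √((-480 - 50)*(-10 - 50) - 3493) = √(-530*(-60) - 3493) = √(31800 - 3493) = √28307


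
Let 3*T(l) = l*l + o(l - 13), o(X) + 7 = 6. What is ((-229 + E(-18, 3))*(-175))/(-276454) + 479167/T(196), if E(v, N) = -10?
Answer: 10148620361/272307190 ≈ 37.269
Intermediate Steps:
o(X) = -1 (o(X) = -7 + 6 = -1)
T(l) = -⅓ + l²/3 (T(l) = (l*l - 1)/3 = (l² - 1)/3 = (-1 + l²)/3 = -⅓ + l²/3)
((-229 + E(-18, 3))*(-175))/(-276454) + 479167/T(196) = ((-229 - 10)*(-175))/(-276454) + 479167/(-⅓ + (⅓)*196²) = -239*(-175)*(-1/276454) + 479167/(-⅓ + (⅓)*38416) = 41825*(-1/276454) + 479167/(-⅓ + 38416/3) = -41825/276454 + 479167/12805 = -41825/276454 + 479167*(1/12805) = -41825/276454 + 36859/985 = 10148620361/272307190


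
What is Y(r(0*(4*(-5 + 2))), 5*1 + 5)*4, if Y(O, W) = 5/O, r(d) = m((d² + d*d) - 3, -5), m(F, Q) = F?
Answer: -20/3 ≈ -6.6667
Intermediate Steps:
r(d) = -3 + 2*d² (r(d) = (d² + d*d) - 3 = (d² + d²) - 3 = 2*d² - 3 = -3 + 2*d²)
Y(r(0*(4*(-5 + 2))), 5*1 + 5)*4 = (5/(-3 + 2*(0*(4*(-5 + 2)))²))*4 = (5/(-3 + 2*(0*(4*(-3)))²))*4 = (5/(-3 + 2*(0*(-12))²))*4 = (5/(-3 + 2*0²))*4 = (5/(-3 + 2*0))*4 = (5/(-3 + 0))*4 = (5/(-3))*4 = (5*(-⅓))*4 = -5/3*4 = -20/3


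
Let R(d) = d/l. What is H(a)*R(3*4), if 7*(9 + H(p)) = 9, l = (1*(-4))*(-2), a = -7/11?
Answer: -81/7 ≈ -11.571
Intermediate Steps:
a = -7/11 (a = -7*1/11 = -7/11 ≈ -0.63636)
l = 8 (l = -4*(-2) = 8)
H(p) = -54/7 (H(p) = -9 + (⅐)*9 = -9 + 9/7 = -54/7)
R(d) = d/8
H(a)*R(3*4) = -27*3*4/28 = -27*12/28 = -54/7*3/2 = -81/7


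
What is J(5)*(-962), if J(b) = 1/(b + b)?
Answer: -481/5 ≈ -96.200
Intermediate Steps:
J(b) = 1/(2*b)
J(5)*(-962) = ((½)/5)*(-962) = ((½)*(⅕))*(-962) = (⅒)*(-962) = -481/5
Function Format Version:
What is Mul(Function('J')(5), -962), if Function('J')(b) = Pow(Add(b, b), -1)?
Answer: Rational(-481, 5) ≈ -96.200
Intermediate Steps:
Function('J')(b) = Mul(Rational(1, 2), Pow(b, -1)) (Function('J')(b) = Pow(Mul(2, b), -1) = Mul(Rational(1, 2), Pow(b, -1)))
Mul(Function('J')(5), -962) = Mul(Mul(Rational(1, 2), Pow(5, -1)), -962) = Mul(Mul(Rational(1, 2), Rational(1, 5)), -962) = Mul(Rational(1, 10), -962) = Rational(-481, 5)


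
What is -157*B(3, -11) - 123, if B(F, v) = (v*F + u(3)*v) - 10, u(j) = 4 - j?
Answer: 8355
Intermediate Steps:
B(F, v) = -10 + v + F*v (B(F, v) = (v*F + (4 - 1*3)*v) - 10 = (F*v + (4 - 3)*v) - 10 = (F*v + 1*v) - 10 = (F*v + v) - 10 = (v + F*v) - 10 = -10 + v + F*v)
-157*B(3, -11) - 123 = -157*(-10 - 11 + 3*(-11)) - 123 = -157*(-10 - 11 - 33) - 123 = -157*(-54) - 123 = 8478 - 123 = 8355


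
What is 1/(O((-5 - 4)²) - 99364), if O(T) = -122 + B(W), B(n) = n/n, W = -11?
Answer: -1/99485 ≈ -1.0052e-5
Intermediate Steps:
B(n) = 1
O(T) = -121 (O(T) = -122 + 1 = -121)
1/(O((-5 - 4)²) - 99364) = 1/(-121 - 99364) = 1/(-99485) = -1/99485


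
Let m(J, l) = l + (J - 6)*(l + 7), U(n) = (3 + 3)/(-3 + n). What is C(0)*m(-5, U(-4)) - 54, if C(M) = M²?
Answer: -54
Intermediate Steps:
U(n) = 6/(-3 + n)
m(J, l) = l + (-6 + J)*(7 + l)
C(0)*m(-5, U(-4)) - 54 = 0²*(-42 - 30/(-3 - 4) + 7*(-5) - 30/(-3 - 4)) - 54 = 0*(-42 - 30/(-7) - 35 - 30/(-7)) - 54 = 0*(-42 - 30*(-1)/7 - 35 - 30*(-1)/7) - 54 = 0*(-42 - 5*(-6/7) - 35 - 5*(-6/7)) - 54 = 0*(-42 + 30/7 - 35 + 30/7) - 54 = 0*(-479/7) - 54 = 0 - 54 = -54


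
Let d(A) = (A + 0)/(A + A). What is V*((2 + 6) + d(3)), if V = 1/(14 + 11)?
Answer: 17/50 ≈ 0.34000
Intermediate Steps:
d(A) = ½ (d(A) = A/((2*A)) = A*(1/(2*A)) = ½)
V = 1/25 ≈ 0.040000
V*((2 + 6) + d(3)) = ((2 + 6) + ½)/25 = (8 + ½)/25 = (1/25)*(17/2) = 17/50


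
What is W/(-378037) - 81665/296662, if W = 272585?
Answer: -111738002875/112149212494 ≈ -0.99633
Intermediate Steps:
W/(-378037) - 81665/296662 = 272585/(-378037) - 81665/296662 = 272585*(-1/378037) - 81665*1/296662 = -272585/378037 - 81665/296662 = -111738002875/112149212494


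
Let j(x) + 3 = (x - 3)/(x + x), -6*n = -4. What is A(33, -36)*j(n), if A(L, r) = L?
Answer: -627/4 ≈ -156.75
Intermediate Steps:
n = ⅔ (n = -⅙*(-4) = ⅔ ≈ 0.66667)
j(x) = -3 + (-3 + x)/(2*x) (j(x) = -3 + (x - 3)/(x + x) = -3 + (-3 + x)/((2*x)) = -3 + (-3 + x)*(1/(2*x)) = -3 + (-3 + x)/(2*x))
A(33, -36)*j(n) = 33*((-3 - 5*⅔)/(2*(⅔))) = 33*((½)*(3/2)*(-3 - 10/3)) = 33*((½)*(3/2)*(-19/3)) = 33*(-19/4) = -627/4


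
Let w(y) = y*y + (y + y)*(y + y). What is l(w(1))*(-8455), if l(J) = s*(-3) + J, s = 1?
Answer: -16910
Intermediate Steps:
w(y) = 5*y² (w(y) = y² + (2*y)*(2*y) = y² + 4*y² = 5*y²)
l(J) = -3 + J (l(J) = 1*(-3) + J = -3 + J)
l(w(1))*(-8455) = (-3 + 5*1²)*(-8455) = (-3 + 5*1)*(-8455) = (-3 + 5)*(-8455) = 2*(-8455) = -16910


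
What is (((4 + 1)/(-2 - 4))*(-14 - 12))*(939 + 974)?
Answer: 124345/3 ≈ 41448.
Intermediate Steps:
(((4 + 1)/(-2 - 4))*(-14 - 12))*(939 + 974) = ((5/(-6))*(-26))*1913 = ((5*(-⅙))*(-26))*1913 = -⅚*(-26)*1913 = (65/3)*1913 = 124345/3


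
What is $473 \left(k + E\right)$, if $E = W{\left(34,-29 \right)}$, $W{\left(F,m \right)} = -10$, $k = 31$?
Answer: $9933$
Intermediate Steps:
$E = -10$
$473 \left(k + E\right) = 473 \left(31 - 10\right) = 473 \cdot 21 = 9933$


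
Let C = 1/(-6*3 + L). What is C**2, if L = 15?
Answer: 1/9 ≈ 0.11111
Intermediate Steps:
C = -1/3 (C = 1/(-6*3 + 15) = 1/(-18 + 15) = 1/(-3) = -1/3 ≈ -0.33333)
C**2 = (-1/3)**2 = 1/9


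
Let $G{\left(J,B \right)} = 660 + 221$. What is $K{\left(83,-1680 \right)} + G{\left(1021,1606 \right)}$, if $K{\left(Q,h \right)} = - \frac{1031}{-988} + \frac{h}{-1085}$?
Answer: $\frac{27062653}{30628} \approx 883.59$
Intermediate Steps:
$K{\left(Q,h \right)} = \frac{1031}{988} - \frac{h}{1085}$ ($K{\left(Q,h \right)} = \left(-1031\right) \left(- \frac{1}{988}\right) + h \left(- \frac{1}{1085}\right) = \frac{1031}{988} - \frac{h}{1085}$)
$G{\left(J,B \right)} = 881$
$K{\left(83,-1680 \right)} + G{\left(1021,1606 \right)} = \left(\frac{1031}{988} - - \frac{48}{31}\right) + 881 = \left(\frac{1031}{988} + \frac{48}{31}\right) + 881 = \frac{79385}{30628} + 881 = \frac{27062653}{30628}$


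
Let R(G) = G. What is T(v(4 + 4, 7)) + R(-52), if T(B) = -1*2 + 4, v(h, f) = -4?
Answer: -50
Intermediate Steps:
T(B) = 2 (T(B) = -2 + 4 = 2)
T(v(4 + 4, 7)) + R(-52) = 2 - 52 = -50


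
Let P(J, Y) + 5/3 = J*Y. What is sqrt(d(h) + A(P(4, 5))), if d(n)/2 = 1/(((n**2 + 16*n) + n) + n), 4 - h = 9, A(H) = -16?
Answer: I*sqrt(67730)/65 ≈ 4.0038*I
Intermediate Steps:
P(J, Y) = -5/3 + J*Y
h = -5 (h = 4 - 1*9 = 4 - 9 = -5)
d(n) = 2/(n**2 + 18*n) (d(n) = 2/(((n**2 + 16*n) + n) + n) = 2/((n**2 + 17*n) + n) = 2/(n**2 + 18*n))
sqrt(d(h) + A(P(4, 5))) = sqrt(2/(-5*(18 - 5)) - 16) = sqrt(2*(-1/5)/13 - 16) = sqrt(2*(-1/5)*(1/13) - 16) = sqrt(-2/65 - 16) = sqrt(-1042/65) = I*sqrt(67730)/65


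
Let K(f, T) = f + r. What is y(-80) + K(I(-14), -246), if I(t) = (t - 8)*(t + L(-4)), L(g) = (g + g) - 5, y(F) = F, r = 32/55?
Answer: 28302/55 ≈ 514.58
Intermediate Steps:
r = 32/55 (r = 32*(1/55) = 32/55 ≈ 0.58182)
L(g) = -5 + 2*g (L(g) = 2*g - 5 = -5 + 2*g)
I(t) = (-13 + t)*(-8 + t) (I(t) = (t - 8)*(t + (-5 + 2*(-4))) = (-8 + t)*(t + (-5 - 8)) = (-8 + t)*(t - 13) = (-8 + t)*(-13 + t) = (-13 + t)*(-8 + t))
K(f, T) = 32/55 + f (K(f, T) = f + 32/55 = 32/55 + f)
y(-80) + K(I(-14), -246) = -80 + (32/55 + (104 + (-14)² - 21*(-14))) = -80 + (32/55 + (104 + 196 + 294)) = -80 + (32/55 + 594) = -80 + 32702/55 = 28302/55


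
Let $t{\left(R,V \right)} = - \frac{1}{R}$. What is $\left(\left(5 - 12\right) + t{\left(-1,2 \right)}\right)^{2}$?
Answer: $36$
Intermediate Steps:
$\left(\left(5 - 12\right) + t{\left(-1,2 \right)}\right)^{2} = \left(\left(5 - 12\right) - \frac{1}{-1}\right)^{2} = \left(\left(5 - 12\right) - -1\right)^{2} = \left(-7 + 1\right)^{2} = \left(-6\right)^{2} = 36$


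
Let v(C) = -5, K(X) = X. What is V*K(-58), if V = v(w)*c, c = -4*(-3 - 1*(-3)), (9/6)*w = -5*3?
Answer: 0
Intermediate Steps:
w = -10 (w = 2*(-5*3)/3 = (2/3)*(-15) = -10)
c = 0 (c = -4*(-3 + 3) = -4*0 = 0)
V = 0 (V = -5*0 = 0)
V*K(-58) = 0*(-58) = 0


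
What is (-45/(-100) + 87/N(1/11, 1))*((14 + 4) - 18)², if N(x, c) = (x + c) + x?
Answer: 0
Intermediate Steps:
N(x, c) = c + 2*x (N(x, c) = (c + x) + x = c + 2*x)
(-45/(-100) + 87/N(1/11, 1))*((14 + 4) - 18)² = (-45/(-100) + 87/(1 + 2/11))*((14 + 4) - 18)² = (-45*(-1/100) + 87/(1 + 2*(1/11)))*(18 - 18)² = (9/20 + 87/(1 + 2/11))*0² = (9/20 + 87/(13/11))*0 = (9/20 + 87*(11/13))*0 = (9/20 + 957/13)*0 = (19257/260)*0 = 0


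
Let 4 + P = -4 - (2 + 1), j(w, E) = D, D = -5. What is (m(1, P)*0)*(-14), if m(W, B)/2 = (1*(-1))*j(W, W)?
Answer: 0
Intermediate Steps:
j(w, E) = -5
P = -11 (P = -4 + (-4 - (2 + 1)) = -4 + (-4 - 1*3) = -4 + (-4 - 3) = -4 - 7 = -11)
m(W, B) = 10 (m(W, B) = 2*((1*(-1))*(-5)) = 2*(-1*(-5)) = 2*5 = 10)
(m(1, P)*0)*(-14) = (10*0)*(-14) = 0*(-14) = 0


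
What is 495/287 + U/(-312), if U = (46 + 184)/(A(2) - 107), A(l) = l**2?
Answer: 7986665/4611516 ≈ 1.7319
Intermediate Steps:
U = -230/103 (U = (46 + 184)/(2**2 - 107) = 230/(4 - 107) = 230/(-103) = 230*(-1/103) = -230/103 ≈ -2.2330)
495/287 + U/(-312) = 495/287 - 230/103/(-312) = 495*(1/287) - 230/103*(-1/312) = 495/287 + 115/16068 = 7986665/4611516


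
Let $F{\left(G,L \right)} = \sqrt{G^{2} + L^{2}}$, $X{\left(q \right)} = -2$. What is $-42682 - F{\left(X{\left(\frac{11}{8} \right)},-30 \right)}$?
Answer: $-42682 - 2 \sqrt{226} \approx -42712.0$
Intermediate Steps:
$-42682 - F{\left(X{\left(\frac{11}{8} \right)},-30 \right)} = -42682 - \sqrt{\left(-2\right)^{2} + \left(-30\right)^{2}} = -42682 - \sqrt{4 + 900} = -42682 - \sqrt{904} = -42682 - 2 \sqrt{226}$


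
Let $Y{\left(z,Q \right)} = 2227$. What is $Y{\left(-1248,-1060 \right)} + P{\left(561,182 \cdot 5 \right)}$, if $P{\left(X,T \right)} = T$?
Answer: $3137$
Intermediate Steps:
$Y{\left(-1248,-1060 \right)} + P{\left(561,182 \cdot 5 \right)} = 2227 + 182 \cdot 5 = 2227 + 910 = 3137$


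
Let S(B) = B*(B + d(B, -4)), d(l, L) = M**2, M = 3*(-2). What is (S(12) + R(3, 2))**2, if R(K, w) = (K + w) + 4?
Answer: 342225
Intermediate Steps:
M = -6
R(K, w) = 4 + K + w
d(l, L) = 36 (d(l, L) = (-6)**2 = 36)
S(B) = B*(36 + B) (S(B) = B*(B + 36) = B*(36 + B))
(S(12) + R(3, 2))**2 = (12*(36 + 12) + (4 + 3 + 2))**2 = (12*48 + 9)**2 = (576 + 9)**2 = 585**2 = 342225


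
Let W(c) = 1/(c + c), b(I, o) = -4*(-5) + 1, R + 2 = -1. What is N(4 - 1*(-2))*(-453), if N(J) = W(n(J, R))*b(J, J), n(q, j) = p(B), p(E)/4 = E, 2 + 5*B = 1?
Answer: 47565/8 ≈ 5945.6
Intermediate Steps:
B = -1/5 (B = -2/5 + (1/5)*1 = -2/5 + 1/5 = -1/5 ≈ -0.20000)
p(E) = 4*E
R = -3 (R = -2 - 1 = -3)
n(q, j) = -4/5 (n(q, j) = 4*(-1/5) = -4/5)
b(I, o) = 21 (b(I, o) = 20 + 1 = 21)
W(c) = 1/(2*c)
N(J) = -105/8 (N(J) = (1/(2*(-4/5)))*21 = ((1/2)*(-5/4))*21 = -5/8*21 = -105/8)
N(4 - 1*(-2))*(-453) = -105/8*(-453) = 47565/8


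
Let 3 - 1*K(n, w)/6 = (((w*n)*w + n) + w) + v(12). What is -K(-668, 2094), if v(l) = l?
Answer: -17574414078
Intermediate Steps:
K(n, w) = -54 - 6*n - 6*w - 6*n*w² (K(n, w) = 18 - 6*((((w*n)*w + n) + w) + 12) = 18 - 6*((((n*w)*w + n) + w) + 12) = 18 - 6*(((n*w² + n) + w) + 12) = 18 - 6*(((n + n*w²) + w) + 12) = 18 - 6*((n + w + n*w²) + 12) = 18 - 6*(12 + n + w + n*w²) = 18 + (-72 - 6*n - 6*w - 6*n*w²) = -54 - 6*n - 6*w - 6*n*w²)
-K(-668, 2094) = -(-54 - 6*(-668) - 6*2094 - 6*(-668)*2094²) = -(-54 + 4008 - 12564 - 6*(-668)*4384836) = -(-54 + 4008 - 12564 + 17574422688) = -1*17574414078 = -17574414078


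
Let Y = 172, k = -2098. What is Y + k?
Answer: -1926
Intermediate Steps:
Y + k = 172 - 2098 = -1926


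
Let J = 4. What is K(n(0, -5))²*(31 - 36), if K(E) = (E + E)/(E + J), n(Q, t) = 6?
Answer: -36/5 ≈ -7.2000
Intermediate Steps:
K(E) = 2*E/(4 + E) (K(E) = (E + E)/(E + 4) = (2*E)/(4 + E) = 2*E/(4 + E))
K(n(0, -5))²*(31 - 36) = (2*6/(4 + 6))²*(31 - 36) = (2*6/10)²*(-5) = (2*6*(⅒))²*(-5) = (6/5)²*(-5) = (36/25)*(-5) = -36/5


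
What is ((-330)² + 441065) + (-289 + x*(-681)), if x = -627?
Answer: 976663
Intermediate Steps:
((-330)² + 441065) + (-289 + x*(-681)) = ((-330)² + 441065) + (-289 - 627*(-681)) = (108900 + 441065) + (-289 + 426987) = 549965 + 426698 = 976663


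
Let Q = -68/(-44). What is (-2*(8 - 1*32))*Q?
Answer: 816/11 ≈ 74.182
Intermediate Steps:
Q = 17/11 (Q = -68*(-1/44) = 17/11 ≈ 1.5455)
(-2*(8 - 1*32))*Q = -2*(8 - 1*32)*(17/11) = -2*(8 - 32)*(17/11) = -2*(-24)*(17/11) = 48*(17/11) = 816/11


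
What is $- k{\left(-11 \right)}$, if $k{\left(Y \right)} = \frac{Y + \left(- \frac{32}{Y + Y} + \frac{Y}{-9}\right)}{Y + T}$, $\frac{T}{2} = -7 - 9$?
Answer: $- \frac{824}{4257} \approx -0.19356$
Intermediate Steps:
$T = -32$ ($T = 2 \left(-7 - 9\right) = 2 \left(-16\right) = -32$)
$k{\left(Y \right)} = \frac{- \frac{16}{Y} + \frac{8 Y}{9}}{-32 + Y}$ ($k{\left(Y \right)} = \frac{Y + \left(- \frac{32}{Y + Y} + \frac{Y}{-9}\right)}{Y - 32} = \frac{Y + \left(- \frac{32}{2 Y} + Y \left(- \frac{1}{9}\right)\right)}{-32 + Y} = \frac{Y - \left(\frac{Y}{9} + 32 \cdot \frac{1}{2} \frac{1}{Y}\right)}{-32 + Y} = \frac{Y - \left(\frac{16}{Y} + \frac{Y}{9}\right)}{-32 + Y} = \frac{- \frac{16}{Y} + \frac{8 Y}{9}}{-32 + Y}$)
$- k{\left(-11 \right)} = - \frac{8 \left(-18 + \left(-11\right)^{2}\right)}{9 \left(-11\right) \left(-32 - 11\right)} = - \frac{8 \left(-1\right) \left(-18 + 121\right)}{9 \cdot 11 \left(-43\right)} = - \frac{8 \left(-1\right) \left(-1\right) 103}{9 \cdot 11 \cdot 43} = \left(-1\right) \frac{824}{4257} = - \frac{824}{4257}$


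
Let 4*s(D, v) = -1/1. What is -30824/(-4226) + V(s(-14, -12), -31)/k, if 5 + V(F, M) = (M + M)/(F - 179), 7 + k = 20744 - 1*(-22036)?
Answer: 472651879211/64801993233 ≈ 7.2938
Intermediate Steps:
s(D, v) = -¼ (s(D, v) = (-1/1)/4 = (-1*1)/4 = (¼)*(-1) = -¼)
k = 42773 (k = -7 + (20744 - 1*(-22036)) = -7 + (20744 + 22036) = -7 + 42780 = 42773)
V(F, M) = -5 + 2*M/(-179 + F) (V(F, M) = -5 + (M + M)/(F - 179) = -5 + (2*M)/(-179 + F) = -5 + 2*M/(-179 + F))
-30824/(-4226) + V(s(-14, -12), -31)/k = -30824/(-4226) + ((895 - 5*(-¼) + 2*(-31))/(-179 - ¼))/42773 = -30824*(-1/4226) + ((895 + 5/4 - 62)/(-717/4))*(1/42773) = 15412/2113 - 4/717*3337/4*(1/42773) = 15412/2113 - 3337/717*1/42773 = 15412/2113 - 3337/30668241 = 472651879211/64801993233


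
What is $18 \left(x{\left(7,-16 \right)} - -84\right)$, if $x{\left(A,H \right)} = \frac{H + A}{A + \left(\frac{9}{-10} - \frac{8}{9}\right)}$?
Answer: $\frac{694548}{469} \approx 1480.9$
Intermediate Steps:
$x{\left(A,H \right)} = \frac{A + H}{- \frac{161}{90} + A}$ ($x{\left(A,H \right)} = \frac{A + H}{A + \left(9 \left(- \frac{1}{10}\right) - \frac{8}{9}\right)} = \frac{A + H}{A - \frac{161}{90}} = \frac{A + H}{- \frac{161}{90} + A}$)
$18 \left(x{\left(7,-16 \right)} - -84\right) = 18 \left(\frac{90 \left(7 - 16\right)}{-161 + 90 \cdot 7} - -84\right) = 18 \left(90 \frac{1}{-161 + 630} \left(-9\right) + 84\right) = 18 \left(90 \cdot \frac{1}{469} \left(-9\right) + 84\right) = 18 \left(- \frac{810}{469} + 84\right) = 18 \cdot \frac{38586}{469} = \frac{694548}{469}$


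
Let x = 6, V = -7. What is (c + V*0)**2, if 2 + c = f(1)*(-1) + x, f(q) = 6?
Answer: 4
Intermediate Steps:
c = -2 (c = -2 + (6*(-1) + 6) = -2 + (-6 + 6) = -2 + 0 = -2)
(c + V*0)**2 = (-2 - 7*0)**2 = (-2 + 0)**2 = (-2)**2 = 4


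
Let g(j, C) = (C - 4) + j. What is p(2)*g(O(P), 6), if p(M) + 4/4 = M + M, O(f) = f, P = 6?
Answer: 24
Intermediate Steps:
p(M) = -1 + 2*M (p(M) = -1 + (M + M) = -1 + 2*M)
g(j, C) = -4 + C + j (g(j, C) = (-4 + C) + j = -4 + C + j)
p(2)*g(O(P), 6) = (-1 + 2*2)*(-4 + 6 + 6) = (-1 + 4)*8 = 3*8 = 24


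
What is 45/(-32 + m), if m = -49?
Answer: -5/9 ≈ -0.55556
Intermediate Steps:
45/(-32 + m) = 45/(-32 - 49) = 45/(-81) = -1/81*45 = -5/9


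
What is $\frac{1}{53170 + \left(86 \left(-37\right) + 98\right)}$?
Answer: $\frac{1}{50086} \approx 1.9966 \cdot 10^{-5}$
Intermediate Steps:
$\frac{1}{53170 + \left(86 \left(-37\right) + 98\right)} = \frac{1}{53170 + \left(-3182 + 98\right)} = \frac{1}{53170 - 3084} = \frac{1}{50086}$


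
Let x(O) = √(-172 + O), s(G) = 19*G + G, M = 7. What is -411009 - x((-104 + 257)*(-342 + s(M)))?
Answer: -411009 - I*√31078 ≈ -4.1101e+5 - 176.29*I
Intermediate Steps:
s(G) = 20*G
-411009 - x((-104 + 257)*(-342 + s(M))) = -411009 - √(-172 + (-104 + 257)*(-342 + 20*7)) = -411009 - √(-172 + 153*(-342 + 140)) = -411009 - √(-172 + 153*(-202)) = -411009 - √(-172 - 30906) = -411009 - √(-31078) = -411009 - I*√31078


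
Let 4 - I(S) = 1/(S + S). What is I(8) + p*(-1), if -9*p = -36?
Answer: -1/16 ≈ -0.062500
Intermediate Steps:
p = 4 (p = -⅑*(-36) = 4)
I(S) = 4 - 1/(2*S) (I(S) = 4 - 1/(S + S) = 4 - 1/(2*S))
I(8) + p*(-1) = (4 - ½/8) + 4*(-1) = (4 - ½*⅛) - 4 = (4 - 1/16) - 4 = 63/16 - 4 = -1/16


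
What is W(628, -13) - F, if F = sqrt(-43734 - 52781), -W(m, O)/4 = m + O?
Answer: -2460 - I*sqrt(96515) ≈ -2460.0 - 310.67*I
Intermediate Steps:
W(m, O) = -4*O - 4*m (W(m, O) = -4*(m + O) = -4*(O + m) = -4*O - 4*m)
F = I*sqrt(96515) (F = sqrt(-96515) = I*sqrt(96515) ≈ 310.67*I)
W(628, -13) - F = (-4*(-13) - 4*628) - I*sqrt(96515) = (52 - 2512) - I*sqrt(96515) = -2460 - I*sqrt(96515)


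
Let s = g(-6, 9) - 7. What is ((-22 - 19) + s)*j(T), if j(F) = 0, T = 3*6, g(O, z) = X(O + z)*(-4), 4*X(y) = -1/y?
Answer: 0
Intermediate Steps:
X(y) = -1/(4*y) (X(y) = (-1/y)/4 = -1/(4*y))
g(O, z) = 1/(O + z) (g(O, z) = -1/(4*(O + z))*(-4) = 1/(O + z))
T = 18
s = -20/3 (s = 1/(-6 + 9) - 7 = 1/3 - 7 = ⅓ - 7 = -20/3 ≈ -6.6667)
((-22 - 19) + s)*j(T) = ((-22 - 19) - 20/3)*0 = (-41 - 20/3)*0 = -143/3*0 = 0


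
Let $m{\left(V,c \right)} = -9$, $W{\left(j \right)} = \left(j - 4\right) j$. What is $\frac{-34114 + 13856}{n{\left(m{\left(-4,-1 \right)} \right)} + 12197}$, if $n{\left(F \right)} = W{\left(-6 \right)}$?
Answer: $- \frac{2894}{1751} \approx -1.6528$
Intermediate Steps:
$W{\left(j \right)} = j \left(-4 + j\right)$ ($W{\left(j \right)} = \left(-4 + j\right) j = j \left(-4 + j\right)$)
$n{\left(F \right)} = 60$ ($n{\left(F \right)} = - 6 \left(-4 - 6\right) = \left(-6\right) \left(-10\right) = 60$)
$\frac{-34114 + 13856}{n{\left(m{\left(-4,-1 \right)} \right)} + 12197} = \frac{-34114 + 13856}{60 + 12197} = - \frac{20258}{12257} = \left(-20258\right) \frac{1}{12257} = - \frac{2894}{1751}$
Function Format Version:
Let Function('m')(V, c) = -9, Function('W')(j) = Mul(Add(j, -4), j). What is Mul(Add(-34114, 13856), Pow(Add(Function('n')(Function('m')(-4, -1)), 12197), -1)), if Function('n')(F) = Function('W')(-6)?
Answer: Rational(-2894, 1751) ≈ -1.6528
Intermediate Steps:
Function('W')(j) = Mul(j, Add(-4, j)) (Function('W')(j) = Mul(Add(-4, j), j) = Mul(j, Add(-4, j)))
Function('n')(F) = 60 (Function('n')(F) = Mul(-6, Add(-4, -6)) = Mul(-6, -10) = 60)
Mul(Add(-34114, 13856), Pow(Add(Function('n')(Function('m')(-4, -1)), 12197), -1)) = Mul(Add(-34114, 13856), Pow(Add(60, 12197), -1)) = Mul(-20258, Pow(12257, -1)) = Mul(-20258, Rational(1, 12257)) = Rational(-2894, 1751)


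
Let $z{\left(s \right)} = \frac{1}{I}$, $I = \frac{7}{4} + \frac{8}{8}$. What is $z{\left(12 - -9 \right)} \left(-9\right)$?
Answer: $- \frac{36}{11} \approx -3.2727$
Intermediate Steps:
$I = \frac{11}{4}$ ($I = 7 \cdot \frac{1}{4} + 8 \cdot \frac{1}{8} = \frac{7}{4} + 1 = \frac{11}{4} \approx 2.75$)
$z{\left(s \right)} = \frac{4}{11}$ ($z{\left(s \right)} = \frac{1}{\frac{11}{4}} = \frac{4}{11}$)
$z{\left(12 - -9 \right)} \left(-9\right) = \frac{4}{11} \left(-9\right) = - \frac{36}{11}$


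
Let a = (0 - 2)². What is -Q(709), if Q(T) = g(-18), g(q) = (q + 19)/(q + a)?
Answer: 1/14 ≈ 0.071429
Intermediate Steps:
a = 4 (a = (-2)² = 4)
g(q) = (19 + q)/(4 + q) (g(q) = (q + 19)/(q + 4) = (19 + q)/(4 + q))
Q(T) = -1/14 (Q(T) = (19 - 18)/(4 - 18) = 1/(-14) = -1/14*1 = -1/14)
-Q(709) = -1*(-1/14) = 1/14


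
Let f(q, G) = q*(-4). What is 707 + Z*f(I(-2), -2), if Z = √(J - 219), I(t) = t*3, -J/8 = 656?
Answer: 707 + 24*I*√5467 ≈ 707.0 + 1774.5*I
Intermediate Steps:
J = -5248 (J = -8*656 = -5248)
I(t) = 3*t
f(q, G) = -4*q
Z = I*√5467 (Z = √(-5248 - 219) = √(-5467) = I*√5467 ≈ 73.939*I)
707 + Z*f(I(-2), -2) = 707 + (I*√5467)*(-12*(-2)) = 707 + (I*√5467)*(-4*(-6)) = 707 + (I*√5467)*24 = 707 + 24*I*√5467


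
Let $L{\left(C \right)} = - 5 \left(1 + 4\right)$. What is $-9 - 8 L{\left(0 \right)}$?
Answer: $191$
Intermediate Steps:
$L{\left(C \right)} = -25$ ($L{\left(C \right)} = \left(-5\right) 5 = -25$)
$-9 - 8 L{\left(0 \right)} = -9 - -200 = -9 + 200 = 191$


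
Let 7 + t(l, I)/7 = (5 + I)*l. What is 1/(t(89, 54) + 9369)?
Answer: 1/46077 ≈ 2.1703e-5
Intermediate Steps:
t(l, I) = -49 + 7*l*(5 + I) (t(l, I) = -49 + 7*((5 + I)*l) = -49 + 7*(l*(5 + I)) = -49 + 7*l*(5 + I))
1/(t(89, 54) + 9369) = 1/((-49 + 35*89 + 7*54*89) + 9369) = 1/((-49 + 3115 + 33642) + 9369) = 1/(36708 + 9369) = 1/46077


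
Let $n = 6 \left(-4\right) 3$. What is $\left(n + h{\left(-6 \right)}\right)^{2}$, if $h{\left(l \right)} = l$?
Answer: $6084$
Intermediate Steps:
$n = -72$ ($n = \left(-24\right) 3 = -72$)
$\left(n + h{\left(-6 \right)}\right)^{2} = \left(-72 - 6\right)^{2} = \left(-78\right)^{2} = 6084$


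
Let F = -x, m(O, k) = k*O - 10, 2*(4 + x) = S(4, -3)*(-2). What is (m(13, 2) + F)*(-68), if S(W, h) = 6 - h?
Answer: -1972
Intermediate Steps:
x = -13 (x = -4 + ((6 - 1*(-3))*(-2))/2 = -4 + ((6 + 3)*(-2))/2 = -4 + (9*(-2))/2 = -4 + (½)*(-18) = -4 - 9 = -13)
m(O, k) = -10 + O*k (m(O, k) = O*k - 10 = -10 + O*k)
F = 13 (F = -1*(-13) = 13)
(m(13, 2) + F)*(-68) = ((-10 + 13*2) + 13)*(-68) = ((-10 + 26) + 13)*(-68) = (16 + 13)*(-68) = 29*(-68) = -1972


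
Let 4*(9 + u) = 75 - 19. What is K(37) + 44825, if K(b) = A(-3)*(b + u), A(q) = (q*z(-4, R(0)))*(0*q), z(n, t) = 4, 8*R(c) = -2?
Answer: 44825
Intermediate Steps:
R(c) = -¼ (R(c) = (⅛)*(-2) = -¼)
A(q) = 0 (A(q) = (q*4)*(0*q) = (4*q)*0 = 0)
u = 5 (u = -9 + (75 - 19)/4 = -9 + (¼)*56 = -9 + 14 = 5)
K(b) = 0 (K(b) = 0*(b + 5) = 0*(5 + b) = 0)
K(37) + 44825 = 0 + 44825 = 44825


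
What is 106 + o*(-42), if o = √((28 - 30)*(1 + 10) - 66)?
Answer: 106 - 84*I*√22 ≈ 106.0 - 394.0*I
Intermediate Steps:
o = 2*I*√22 (o = √(-2*11 - 66) = √(-22 - 66) = √(-88) = 2*I*√22 ≈ 9.3808*I)
106 + o*(-42) = 106 + (2*I*√22)*(-42) = 106 - 84*I*√22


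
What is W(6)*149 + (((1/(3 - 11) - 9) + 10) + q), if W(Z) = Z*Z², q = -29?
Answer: 257247/8 ≈ 32156.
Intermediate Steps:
W(Z) = Z³
W(6)*149 + (((1/(3 - 11) - 9) + 10) + q) = 6³*149 + (((1/(3 - 11) - 9) + 10) - 29) = 216*149 + (((1/(-8) - 9) + 10) - 29) = 32184 + (((-⅛ - 9) + 10) - 29) = 32184 + ((-73/8 + 10) - 29) = 32184 + (7/8 - 29) = 32184 - 225/8 = 257247/8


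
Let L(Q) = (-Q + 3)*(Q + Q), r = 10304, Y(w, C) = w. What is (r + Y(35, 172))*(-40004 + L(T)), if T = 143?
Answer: -827574916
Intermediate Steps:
L(Q) = 2*Q*(3 - Q) (L(Q) = (3 - Q)*(2*Q) = 2*Q*(3 - Q))
(r + Y(35, 172))*(-40004 + L(T)) = (10304 + 35)*(-40004 + 2*143*(3 - 1*143)) = 10339*(-40004 + 2*143*(3 - 143)) = 10339*(-40004 + 2*143*(-140)) = 10339*(-40004 - 40040) = 10339*(-80044) = -827574916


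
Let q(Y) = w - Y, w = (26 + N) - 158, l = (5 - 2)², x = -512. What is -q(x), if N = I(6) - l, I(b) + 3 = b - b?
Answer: -368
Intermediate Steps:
I(b) = -3 (I(b) = -3 + (b - b) = -3 + 0 = -3)
l = 9 (l = 3² = 9)
N = -12 (N = -3 - 1*9 = -3 - 9 = -12)
w = -144 (w = (26 - 12) - 158 = 14 - 158 = -144)
q(Y) = -144 - Y
-q(x) = -(-144 - 1*(-512)) = -(-144 + 512) = -1*368 = -368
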